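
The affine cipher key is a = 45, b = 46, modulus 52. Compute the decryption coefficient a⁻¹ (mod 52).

37

gcd(52, 45) by repeated division:
52 = 1·45 + 7
45 = 6·7 + 3
7 = 2·3 + 1
3 = 3·1 + 0
Since gcd(45, 52) = 1, back-substitute to write 1 as a combination:
1 = 7 − 2·3
1 = −2·45 + 13·7
1 = 13·52 − 15·45
So 45·(-15) ≡ 1 (mod 52), and -15 ≡ 37 (mod 52).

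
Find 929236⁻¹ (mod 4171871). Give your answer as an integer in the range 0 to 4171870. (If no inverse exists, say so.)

no inverse exists

Compute gcd(929236, 4171871):
4171871 = 4×929236 + 454927
929236 = 2×454927 + 19382
454927 = 23×19382 + 9141
19382 = 2×9141 + 1100
9141 = 8×1100 + 341
1100 = 3×341 + 77
341 = 4×77 + 33
77 = 2×33 + 11
33 = 3×11 + 0
The gcd is 11, not 1, hence no inverse exists.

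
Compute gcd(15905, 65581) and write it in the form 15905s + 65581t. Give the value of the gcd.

Repeated division:
65581 = 4*15905 + 1961
15905 = 8*1961 + 217
1961 = 9*217 + 8
217 = 27*8 + 1
8 = 8*1 + 0
gcd(15905, 65581) = 1.
Express as a combination:
1 = 217 − 27·8
1 = −27·1961 + 244·217
1 = 244·15905 − 1979·1961
1 = −1979·65581 + 8160·15905
So 1 = (-1979)·65581 + (8160)·15905.

1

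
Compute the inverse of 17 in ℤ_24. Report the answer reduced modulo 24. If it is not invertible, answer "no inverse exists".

17

Extended Euclidean algorithm:
24 = 1·17 + 7
17 = 2·7 + 3
7 = 2·3 + 1
3 = 3·1 + 0
gcd = 1, so the inverse exists. Back-substitute:
1 = 7 − 2·3
1 = −2·17 + 5·7
1 = 5·24 − 7·17
So 17·(-7) ≡ 1 (mod 24), and -7 ≡ 17 (mod 24).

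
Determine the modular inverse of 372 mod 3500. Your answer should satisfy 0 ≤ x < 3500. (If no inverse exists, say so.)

Compute gcd(372, 3500):
3500 = 9·372 + 152
372 = 2·152 + 68
152 = 2·68 + 16
68 = 4·16 + 4
16 = 4·4 + 0
Since gcd = 4 > 1, 372 is not a unit mod 3500.

no inverse exists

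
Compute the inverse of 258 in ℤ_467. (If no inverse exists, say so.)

Run Euclid on (467, 258):
467 = 1*258 + 209
258 = 1*209 + 49
209 = 4*49 + 13
49 = 3*13 + 10
13 = 1*10 + 3
10 = 3*3 + 1
3 = 3*1 + 0
The gcd is 1. Working backward:
1 = 10 − 3·3
1 = −3·13 + 4·10
1 = 4·49 − 15·13
1 = −15·209 + 64·49
1 = 64·258 − 79·209
1 = −79·467 + 143·258
So 258·143 ≡ 1 (mod 467).

143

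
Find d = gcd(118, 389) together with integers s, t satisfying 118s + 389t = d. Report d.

Euclidean algorithm:
389 = 3*118 + 35
118 = 3*35 + 13
35 = 2*13 + 9
13 = 1*9 + 4
9 = 2*4 + 1
4 = 4*1 + 0
gcd(118, 389) = 1.
Back-substituting:
1 = 9 − 2·4
1 = −2·13 + 3·9
1 = 3·35 − 8·13
1 = −8·118 + 27·35
1 = 27·389 − 89·118
So 1 = (27)·389 + (-89)·118.

1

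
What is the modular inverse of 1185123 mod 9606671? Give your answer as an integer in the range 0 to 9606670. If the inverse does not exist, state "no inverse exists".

Apply the Euclidean algorithm to 9606671 and 1185123:
9606671 = 8·1185123 + 125687
1185123 = 9·125687 + 53940
125687 = 2·53940 + 17807
53940 = 3·17807 + 519
17807 = 34·519 + 161
519 = 3·161 + 36
161 = 4·36 + 17
36 = 2·17 + 2
17 = 8·2 + 1
2 = 2·1 + 0
Since gcd(1185123, 9606671) = 1, back-substitute to write 1 as a combination:
1 = 17 − 8·2
1 = −8·36 + 17·17
1 = 17·161 − 76·36
1 = −76·519 + 245·161
1 = 245·17807 − 8406·519
1 = −8406·53940 + 25463·17807
1 = 25463·125687 − 59332·53940
1 = −59332·1185123 + 559451·125687
1 = 559451·9606671 − 4534940·1185123
So 1185123·(-4534940) ≡ 1 (mod 9606671), and -4534940 ≡ 5071731 (mod 9606671).

5071731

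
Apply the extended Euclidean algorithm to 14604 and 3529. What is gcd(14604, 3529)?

1

Apply Euclid's algorithm to 14604 and 3529:
14604 = 4*3529 + 488
3529 = 7*488 + 113
488 = 4*113 + 36
113 = 3*36 + 5
36 = 7*5 + 1
5 = 5*1 + 0
gcd(14604, 3529) = 1.
Express as a combination:
1 = 36 − 7·5
1 = −7·113 + 22·36
1 = 22·488 − 95·113
1 = −95·3529 + 687·488
1 = 687·14604 − 2843·3529
So 1 = (687)·14604 + (-2843)·3529.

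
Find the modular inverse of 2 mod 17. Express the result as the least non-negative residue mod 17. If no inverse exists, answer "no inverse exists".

9

Run Euclid on (17, 2):
17 = 8×2 + 1
2 = 2×1 + 0
Since gcd(2, 17) = 1, back-substitute to write 1 as a combination:
1 = 17 − 8·2
Thus 2·(-8) ≡ 1 (mod 17); reducing, -8 mod 17 = 9.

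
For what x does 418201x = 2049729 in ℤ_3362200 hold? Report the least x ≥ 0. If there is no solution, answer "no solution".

First find gcd(418201, 3362200):
3362200 = 8*418201 + 16592
418201 = 25*16592 + 3401
16592 = 4*3401 + 2988
3401 = 1*2988 + 413
2988 = 7*413 + 97
413 = 4*97 + 25
97 = 3*25 + 22
25 = 1*22 + 3
22 = 7*3 + 1
3 = 3*1 + 0
gcd = 1, so a unique solution mod 3362200 exists.
Back-substitute for the Bézout coefficients:
1 = 22 − 7·3
1 = −7·25 + 8·22
1 = 8·97 − 31·25
1 = −31·413 + 132·97
1 = 132·2988 − 955·413
1 = −955·3401 + 1087·2988
1 = 1087·16592 − 5303·3401
1 = −5303·418201 + 133662·16592
1 = 133662·3362200 − 1074599·418201
So 418201·(-1074599) ≡ 1 (mod 3362200), giving 418201⁻¹ ≡ 2287601.
x ≡ 418201⁻¹·2049729 ≡ 2287601·2049729 ≡ 1005929 (mod 3362200).

1005929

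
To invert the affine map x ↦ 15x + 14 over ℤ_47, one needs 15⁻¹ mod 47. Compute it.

gcd(47, 15) by repeated division:
47 = 3·15 + 2
15 = 7·2 + 1
2 = 2·1 + 0
Since gcd(15, 47) = 1, back-substitute to write 1 as a combination:
1 = 15 − 7·2
1 = −7·47 + 22·15
So 15·22 ≡ 1 (mod 47).

22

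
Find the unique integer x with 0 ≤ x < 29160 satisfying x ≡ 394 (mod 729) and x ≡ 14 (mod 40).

14974

Write x = 394 + 729·k. Then 729·k ≡ 14 − 394 ≡ 20 (mod 40).
Need 729⁻¹ mod 40. Extended Euclid on (40, 9):
40 = 4·9 + 4
9 = 2·4 + 1
4 = 4·1 + 0
Back-substitute:
1 = 9 − 2·4
1 = −2·40 + 9·9
729⁻¹ ≡ 9 (mod 40), so k ≡ 9·20 ≡ 20 (mod 40).
x = 394 + 729·20 = 14974.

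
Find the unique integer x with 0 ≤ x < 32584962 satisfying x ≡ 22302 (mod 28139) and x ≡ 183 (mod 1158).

Write x = 22302 + 28139·k. Then 28139·k ≡ 183 − 22302 ≡ 1041 (mod 1158).
Need 28139⁻¹ mod 1158. Extended Euclid on (1158, 347):
1158 = 3×347 + 117
347 = 2×117 + 113
117 = 1×113 + 4
113 = 28×4 + 1
4 = 4×1 + 0
Back-substitute:
1 = 113 − 28·4
1 = −28·117 + 29·113
1 = 29·347 − 86·117
1 = −86·1158 + 287·347
28139⁻¹ ≡ 287 (mod 1158), so k ≡ 287·1041 ≡ 3 (mod 1158).
x = 22302 + 28139·3 = 106719.

106719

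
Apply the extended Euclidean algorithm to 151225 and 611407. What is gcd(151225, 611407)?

Apply Euclid's algorithm to 611407 and 151225:
611407 = 4*151225 + 6507
151225 = 23*6507 + 1564
6507 = 4*1564 + 251
1564 = 6*251 + 58
251 = 4*58 + 19
58 = 3*19 + 1
19 = 19*1 + 0
gcd(151225, 611407) = 1.
Express as a combination:
1 = 58 − 3·19
1 = −3·251 + 13·58
1 = 13·1564 − 81·251
1 = −81·6507 + 337·1564
1 = 337·151225 − 7832·6507
1 = −7832·611407 + 31665·151225
So 1 = (-7832)·611407 + (31665)·151225.

1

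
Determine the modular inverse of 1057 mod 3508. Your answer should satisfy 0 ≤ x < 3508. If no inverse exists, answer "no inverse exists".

Extended Euclidean algorithm:
3508 = 3*1057 + 337
1057 = 3*337 + 46
337 = 7*46 + 15
46 = 3*15 + 1
15 = 15*1 + 0
The gcd is 1. Working backward:
1 = 46 − 3·15
1 = −3·337 + 22·46
1 = 22·1057 − 69·337
1 = −69·3508 + 229·1057
So 1057·229 ≡ 1 (mod 3508).

229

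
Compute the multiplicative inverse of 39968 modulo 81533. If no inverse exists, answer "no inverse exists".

Extended Euclidean algorithm:
81533 = 2*39968 + 1597
39968 = 25*1597 + 43
1597 = 37*43 + 6
43 = 7*6 + 1
6 = 6*1 + 0
The gcd is 1. Working backward:
1 = 43 − 7·6
1 = −7·1597 + 260·43
1 = 260·39968 − 6507·1597
1 = −6507·81533 + 13274·39968
So 39968·13274 ≡ 1 (mod 81533).

13274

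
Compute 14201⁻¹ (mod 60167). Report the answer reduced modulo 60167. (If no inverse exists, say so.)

Apply the Euclidean algorithm to 60167 and 14201:
60167 = 4*14201 + 3363
14201 = 4*3363 + 749
3363 = 4*749 + 367
749 = 2*367 + 15
367 = 24*15 + 7
15 = 2*7 + 1
7 = 7*1 + 0
gcd = 1, so the inverse exists. Back-substitute:
1 = 15 − 2·7
1 = −2·367 + 49·15
1 = 49·749 − 100·367
1 = −100·3363 + 449·749
1 = 449·14201 − 1896·3363
1 = −1896·60167 + 8033·14201
So 14201·8033 ≡ 1 (mod 60167).

8033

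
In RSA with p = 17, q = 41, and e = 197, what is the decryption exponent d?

φ(n) = (p−1)(q−1) = 16·40 = 640.
Need d with 197·d ≡ 1 (mod 640). Apply the extended Euclidean algorithm:
640 = 3·197 + 49
197 = 4·49 + 1
49 = 49·1 + 0
Back-substitute:
1 = 197 − 4·49
1 = −4·640 + 13·197
So 197·13 ≡ 1 (mod 640), hence d = 13.

13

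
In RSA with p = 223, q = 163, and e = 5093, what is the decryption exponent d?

φ(n) = (p−1)(q−1) = 222·162 = 35964.
Need d with 5093·d ≡ 1 (mod 35964). Apply the extended Euclidean algorithm:
35964 = 7×5093 + 313
5093 = 16×313 + 85
313 = 3×85 + 58
85 = 1×58 + 27
58 = 2×27 + 4
27 = 6×4 + 3
4 = 1×3 + 1
3 = 3×1 + 0
Back-substitute:
1 = 4 − 3
1 = −27 + 7·4
1 = 7·58 − 15·27
1 = −15·85 + 22·58
1 = 22·313 − 81·85
1 = −81·5093 + 1318·313
1 = 1318·35964 − 9307·5093
So 5093·(-9307) ≡ 1 (mod 35964), hence d ≡ -9307 ≡ 26657 (mod 35964).

26657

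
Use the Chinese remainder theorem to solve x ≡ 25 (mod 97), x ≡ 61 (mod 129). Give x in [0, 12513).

1480

Write x = 25 + 97·k. Then 97·k ≡ 61 − 25 ≡ 36 (mod 129).
Need 97⁻¹ mod 129. Extended Euclid on (129, 97):
129 = 1×97 + 32
97 = 3×32 + 1
32 = 32×1 + 0
Back-substitute:
1 = 97 − 3·32
1 = −3·129 + 4·97
97⁻¹ ≡ 4 (mod 129), so k ≡ 4·36 ≡ 15 (mod 129).
x = 25 + 97·15 = 1480.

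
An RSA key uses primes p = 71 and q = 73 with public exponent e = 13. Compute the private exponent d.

3877

φ(n) = (p−1)(q−1) = 70·72 = 5040.
Need d with 13·d ≡ 1 (mod 5040). Apply the extended Euclidean algorithm:
5040 = 387×13 + 9
13 = 1×9 + 4
9 = 2×4 + 1
4 = 4×1 + 0
Back-substitute:
1 = 9 − 2·4
1 = −2·13 + 3·9
1 = 3·5040 − 1163·13
So 13·(-1163) ≡ 1 (mod 5040), hence d ≡ -1163 ≡ 3877 (mod 5040).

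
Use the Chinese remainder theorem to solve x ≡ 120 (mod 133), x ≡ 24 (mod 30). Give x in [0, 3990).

Write x = 120 + 133·k. Then 133·k ≡ 24 − 120 ≡ 24 (mod 30).
Need 133⁻¹ mod 30. Extended Euclid on (30, 13):
30 = 2×13 + 4
13 = 3×4 + 1
4 = 4×1 + 0
Back-substitute:
1 = 13 − 3·4
1 = −3·30 + 7·13
133⁻¹ ≡ 7 (mod 30), so k ≡ 7·24 ≡ 18 (mod 30).
x = 120 + 133·18 = 2514.

2514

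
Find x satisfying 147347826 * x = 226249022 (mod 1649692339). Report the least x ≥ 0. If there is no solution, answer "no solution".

First find gcd(147347826, 1649692339):
1649692339 = 11×147347826 + 28866253
147347826 = 5×28866253 + 3016561
28866253 = 9×3016561 + 1717204
3016561 = 1×1717204 + 1299357
1717204 = 1×1299357 + 417847
1299357 = 3×417847 + 45816
417847 = 9×45816 + 5503
45816 = 8×5503 + 1792
5503 = 3×1792 + 127
1792 = 14×127 + 14
127 = 9×14 + 1
14 = 14×1 + 0
gcd = 1, so a unique solution mod 1649692339 exists.
Back-substitute for the Bézout coefficients:
1 = 127 − 9·14
1 = −9·1792 + 127·127
1 = 127·5503 − 390·1792
1 = −390·45816 + 3247·5503
1 = 3247·417847 − 29613·45816
1 = −29613·1299357 + 92086·417847
1 = 92086·1717204 − 121699·1299357
1 = −121699·3016561 + 213785·1717204
1 = 213785·28866253 − 2045764·3016561
1 = −2045764·147347826 + 10442605·28866253
1 = 10442605·1649692339 − 116914419·147347826
So 147347826·(-116914419) ≡ 1 (mod 1649692339), giving 147347826⁻¹ ≡ 1532777920.
x ≡ 147347826⁻¹·226249022 ≡ 1532777920·226249022 ≡ 1093858534 (mod 1649692339).

1093858534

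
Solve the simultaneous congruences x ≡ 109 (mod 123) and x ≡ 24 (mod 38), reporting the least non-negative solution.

Write x = 109 + 123·k. Then 123·k ≡ 24 − 109 ≡ 29 (mod 38).
Need 123⁻¹ mod 38. Extended Euclid on (38, 9):
38 = 4×9 + 2
9 = 4×2 + 1
2 = 2×1 + 0
Back-substitute:
1 = 9 − 4·2
1 = −4·38 + 17·9
123⁻¹ ≡ 17 (mod 38), so k ≡ 17·29 ≡ 37 (mod 38).
x = 109 + 123·37 = 4660.

4660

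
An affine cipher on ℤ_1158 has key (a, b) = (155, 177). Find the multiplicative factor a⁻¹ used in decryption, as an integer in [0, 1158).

Run Euclid on (1158, 155):
1158 = 7·155 + 73
155 = 2·73 + 9
73 = 8·9 + 1
9 = 9·1 + 0
gcd = 1, so the inverse exists. Back-substitute:
1 = 73 − 8·9
1 = −8·155 + 17·73
1 = 17·1158 − 127·155
Hence 155⁻¹ ≡ -127 ≡ 1031 (mod 1158).

1031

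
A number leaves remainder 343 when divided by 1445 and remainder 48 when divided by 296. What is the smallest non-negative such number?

134728

Write x = 343 + 1445·k. Then 1445·k ≡ 48 − 343 ≡ 1 (mod 296).
Need 1445⁻¹ mod 296. Extended Euclid on (296, 261):
296 = 1×261 + 35
261 = 7×35 + 16
35 = 2×16 + 3
16 = 5×3 + 1
3 = 3×1 + 0
Back-substitute:
1 = 16 − 5·3
1 = −5·35 + 11·16
1 = 11·261 − 82·35
1 = −82·296 + 93·261
1445⁻¹ ≡ 93 (mod 296), so k ≡ 93·1 ≡ 93 (mod 296).
x = 343 + 1445·93 = 134728.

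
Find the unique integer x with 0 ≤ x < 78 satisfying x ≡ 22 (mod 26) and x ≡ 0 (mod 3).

48

Write x = 22 + 26·k. Then 26·k ≡ 0 − 22 ≡ 2 (mod 3).
Need 26⁻¹ mod 3. Extended Euclid on (3, 2):
3 = 1·2 + 1
2 = 2·1 + 0
Back-substitute:
1 = 3 − 2
26⁻¹ ≡ 2 (mod 3), so k ≡ 2·2 ≡ 1 (mod 3).
x = 22 + 26·1 = 48.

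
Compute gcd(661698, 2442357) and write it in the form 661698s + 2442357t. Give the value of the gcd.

Euclidean algorithm:
2442357 = 3·661698 + 457263
661698 = 1·457263 + 204435
457263 = 2·204435 + 48393
204435 = 4·48393 + 10863
48393 = 4·10863 + 4941
10863 = 2·4941 + 981
4941 = 5·981 + 36
981 = 27·36 + 9
36 = 4·9 + 0
gcd(661698, 2442357) = 9.
Express as a combination:
9 = 981 − 27·36
9 = −27·4941 + 136·981
9 = 136·10863 − 299·4941
9 = −299·48393 + 1332·10863
9 = 1332·204435 − 5627·48393
9 = −5627·457263 + 12586·204435
9 = 12586·661698 − 18213·457263
9 = −18213·2442357 + 67225·661698
So 9 = (-18213)·2442357 + (67225)·661698.

9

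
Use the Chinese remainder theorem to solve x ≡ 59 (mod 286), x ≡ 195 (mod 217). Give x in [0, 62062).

13215

Write x = 59 + 286·k. Then 286·k ≡ 195 − 59 ≡ 136 (mod 217).
Need 286⁻¹ mod 217. Extended Euclid on (217, 69):
217 = 3×69 + 10
69 = 6×10 + 9
10 = 1×9 + 1
9 = 9×1 + 0
Back-substitute:
1 = 10 − 9
1 = −69 + 7·10
1 = 7·217 − 22·69
286⁻¹ ≡ 195 (mod 217), so k ≡ 195·136 ≡ 46 (mod 217).
x = 59 + 286·46 = 13215.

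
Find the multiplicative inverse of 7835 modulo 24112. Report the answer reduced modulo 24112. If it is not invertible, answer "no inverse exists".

13347

Apply the Euclidean algorithm to 24112 and 7835:
24112 = 3·7835 + 607
7835 = 12·607 + 551
607 = 1·551 + 56
551 = 9·56 + 47
56 = 1·47 + 9
47 = 5·9 + 2
9 = 4·2 + 1
2 = 2·1 + 0
gcd = 1, so the inverse exists. Back-substitute:
1 = 9 − 4·2
1 = −4·47 + 21·9
1 = 21·56 − 25·47
1 = −25·551 + 246·56
1 = 246·607 − 271·551
1 = −271·7835 + 3498·607
1 = 3498·24112 − 10765·7835
Thus 7835·(-10765) ≡ 1 (mod 24112); reducing, -10765 mod 24112 = 13347.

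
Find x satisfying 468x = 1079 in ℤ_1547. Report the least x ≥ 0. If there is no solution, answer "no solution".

First find gcd(468, 1547):
1547 = 3*468 + 143
468 = 3*143 + 39
143 = 3*39 + 26
39 = 1*26 + 13
26 = 2*13 + 0
gcd = 13 and 13 | 1079, so solutions exist. Divide through by 13: 36x ≡ 83 (mod 119).
Now find 36⁻¹ mod 119:
119 = 3×36 + 11
36 = 3×11 + 3
11 = 3×3 + 2
3 = 1×2 + 1
2 = 2×1 + 0
Back-substitute:
1 = 3 − 2
1 = −11 + 4·3
1 = 4·36 − 13·11
1 = −13·119 + 43·36
So 36⁻¹ ≡ 43 (mod 119).
Then x ≡ 43·83 ≡ 118 (mod 119); the smallest non-negative solution is x = 118.

118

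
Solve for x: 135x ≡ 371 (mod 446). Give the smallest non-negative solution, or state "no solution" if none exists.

49

First find gcd(135, 446):
446 = 3·135 + 41
135 = 3·41 + 12
41 = 3·12 + 5
12 = 2·5 + 2
5 = 2·2 + 1
2 = 2·1 + 0
gcd = 1, so a unique solution mod 446 exists.
Back-substitute for the Bézout coefficients:
1 = 5 − 2·2
1 = −2·12 + 5·5
1 = 5·41 − 17·12
1 = −17·135 + 56·41
1 = 56·446 − 185·135
So 135·(-185) ≡ 1 (mod 446), giving 135⁻¹ ≡ 261.
x ≡ 135⁻¹·371 ≡ 261·371 ≡ 49 (mod 446).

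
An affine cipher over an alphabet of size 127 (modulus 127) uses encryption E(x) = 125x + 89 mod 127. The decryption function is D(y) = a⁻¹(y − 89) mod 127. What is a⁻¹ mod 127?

Apply the Euclidean algorithm to 127 and 125:
127 = 1×125 + 2
125 = 62×2 + 1
2 = 2×1 + 0
The gcd is 1. Working backward:
1 = 125 − 62·2
1 = −62·127 + 63·125
So 125·63 ≡ 1 (mod 127).

63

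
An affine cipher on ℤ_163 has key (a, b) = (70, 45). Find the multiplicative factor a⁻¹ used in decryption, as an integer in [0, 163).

Run Euclid on (163, 70):
163 = 2*70 + 23
70 = 3*23 + 1
23 = 23*1 + 0
gcd = 1, so the inverse exists. Back-substitute:
1 = 70 − 3·23
1 = −3·163 + 7·70
So 70·7 ≡ 1 (mod 163).

7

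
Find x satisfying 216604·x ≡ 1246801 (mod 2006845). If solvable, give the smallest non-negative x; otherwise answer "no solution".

First find gcd(216604, 2006845):
2006845 = 9×216604 + 57409
216604 = 3×57409 + 44377
57409 = 1×44377 + 13032
44377 = 3×13032 + 5281
13032 = 2×5281 + 2470
5281 = 2×2470 + 341
2470 = 7×341 + 83
341 = 4×83 + 9
83 = 9×9 + 2
9 = 4×2 + 1
2 = 2×1 + 0
gcd = 1, so a unique solution mod 2006845 exists.
Back-substitute for the Bézout coefficients:
1 = 9 − 4·2
1 = −4·83 + 37·9
1 = 37·341 − 152·83
1 = −152·2470 + 1101·341
1 = 1101·5281 − 2354·2470
1 = −2354·13032 + 5809·5281
1 = 5809·44377 − 19781·13032
1 = −19781·57409 + 25590·44377
1 = 25590·216604 − 96551·57409
1 = −96551·2006845 + 894549·216604
So 216604·(894549) ≡ 1 (mod 2006845), giving 216604⁻¹ ≡ 894549.
x ≡ 216604⁻¹·1246801 ≡ 894549·1246801 ≡ 410549 (mod 2006845).

410549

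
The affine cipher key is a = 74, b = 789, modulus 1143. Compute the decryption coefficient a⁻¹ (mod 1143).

1004

Extended Euclidean algorithm:
1143 = 15·74 + 33
74 = 2·33 + 8
33 = 4·8 + 1
8 = 8·1 + 0
gcd = 1, so the inverse exists. Back-substitute:
1 = 33 − 4·8
1 = −4·74 + 9·33
1 = 9·1143 − 139·74
So 74·(-139) ≡ 1 (mod 1143), and -139 ≡ 1004 (mod 1143).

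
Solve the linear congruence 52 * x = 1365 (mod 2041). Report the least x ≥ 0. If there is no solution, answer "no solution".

144

First find gcd(52, 2041):
2041 = 39·52 + 13
52 = 4·13 + 0
gcd = 13 and 13 | 1365, so solutions exist. Divide through by 13: 4x ≡ 105 (mod 157).
Now find 4⁻¹ mod 157:
157 = 39×4 + 1
4 = 4×1 + 0
Back-substitute:
1 = 157 − 39·4
So 4·(-39) ≡ 1 (mod 157), i.e. 4⁻¹ ≡ 118.
Then x ≡ 118·105 ≡ 144 (mod 157); the smallest non-negative solution is x = 144.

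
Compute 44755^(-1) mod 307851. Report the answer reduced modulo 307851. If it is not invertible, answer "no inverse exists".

155965

Extended Euclidean algorithm:
307851 = 6·44755 + 39321
44755 = 1·39321 + 5434
39321 = 7·5434 + 1283
5434 = 4·1283 + 302
1283 = 4·302 + 75
302 = 4·75 + 2
75 = 37·2 + 1
2 = 2·1 + 0
gcd = 1, so the inverse exists. Back-substitute:
1 = 75 − 37·2
1 = −37·302 + 149·75
1 = 149·1283 − 633·302
1 = −633·5434 + 2681·1283
1 = 2681·39321 − 19400·5434
1 = −19400·44755 + 22081·39321
1 = 22081·307851 − 151886·44755
Thus 44755·(-151886) ≡ 1 (mod 307851); reducing, -151886 mod 307851 = 155965.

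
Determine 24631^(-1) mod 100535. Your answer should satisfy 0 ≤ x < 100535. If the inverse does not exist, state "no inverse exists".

gcd(100535, 24631) by repeated division:
100535 = 4*24631 + 2011
24631 = 12*2011 + 499
2011 = 4*499 + 15
499 = 33*15 + 4
15 = 3*4 + 3
4 = 1*3 + 1
3 = 3*1 + 0
The gcd is 1. Working backward:
1 = 4 − 3
1 = −15 + 4·4
1 = 4·499 − 133·15
1 = −133·2011 + 536·499
1 = 536·24631 − 6565·2011
1 = −6565·100535 + 26796·24631
So 24631·26796 ≡ 1 (mod 100535).

26796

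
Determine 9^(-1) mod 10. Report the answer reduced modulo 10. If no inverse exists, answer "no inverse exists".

Apply the Euclidean algorithm to 10 and 9:
10 = 1*9 + 1
9 = 9*1 + 0
Since gcd(9, 10) = 1, back-substitute to write 1 as a combination:
1 = 10 − 9
Thus 9·(-1) ≡ 1 (mod 10); reducing, -1 mod 10 = 9.

9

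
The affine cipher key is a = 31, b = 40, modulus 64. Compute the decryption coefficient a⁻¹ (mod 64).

Apply the Euclidean algorithm to 64 and 31:
64 = 2*31 + 2
31 = 15*2 + 1
2 = 2*1 + 0
gcd = 1, so the inverse exists. Back-substitute:
1 = 31 − 15·2
1 = −15·64 + 31·31
So 31·31 ≡ 1 (mod 64).

31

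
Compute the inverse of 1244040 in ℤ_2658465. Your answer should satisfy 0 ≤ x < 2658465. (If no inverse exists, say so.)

no inverse exists

Euclidean algorithm on 2658465, 1244040:
2658465 = 2*1244040 + 170385
1244040 = 7*170385 + 51345
170385 = 3*51345 + 16350
51345 = 3*16350 + 2295
16350 = 7*2295 + 285
2295 = 8*285 + 15
285 = 19*15 + 0
Since gcd = 15 > 1, 1244040 is not a unit mod 2658465.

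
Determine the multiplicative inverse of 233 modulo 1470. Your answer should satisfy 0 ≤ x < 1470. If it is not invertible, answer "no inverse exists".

347

gcd(1470, 233) by repeated division:
1470 = 6×233 + 72
233 = 3×72 + 17
72 = 4×17 + 4
17 = 4×4 + 1
4 = 4×1 + 0
gcd = 1, so the inverse exists. Back-substitute:
1 = 17 − 4·4
1 = −4·72 + 17·17
1 = 17·233 − 55·72
1 = −55·1470 + 347·233
So 233·347 ≡ 1 (mod 1470).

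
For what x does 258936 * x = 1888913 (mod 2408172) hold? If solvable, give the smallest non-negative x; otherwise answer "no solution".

no solution

gcd(258936, 2408172):
2408172 = 9*258936 + 77748
258936 = 3*77748 + 25692
77748 = 3*25692 + 672
25692 = 38*672 + 156
672 = 4*156 + 48
156 = 3*48 + 12
48 = 4*12 + 0
gcd = 12, but 12 ∤ 1888913, so the congruence has no solution.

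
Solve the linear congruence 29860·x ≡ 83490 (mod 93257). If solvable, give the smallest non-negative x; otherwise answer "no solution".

First find gcd(29860, 93257):
93257 = 3·29860 + 3677
29860 = 8·3677 + 444
3677 = 8·444 + 125
444 = 3·125 + 69
125 = 1·69 + 56
69 = 1·56 + 13
56 = 4·13 + 4
13 = 3·4 + 1
4 = 4·1 + 0
gcd = 1, so a unique solution mod 93257 exists.
Back-substitute for the Bézout coefficients:
1 = 13 − 3·4
1 = −3·56 + 13·13
1 = 13·69 − 16·56
1 = −16·125 + 29·69
1 = 29·444 − 103·125
1 = −103·3677 + 853·444
1 = 853·29860 − 6927·3677
1 = −6927·93257 + 21634·29860
So 29860·(21634) ≡ 1 (mod 93257), giving 29860⁻¹ ≡ 21634.
x ≡ 29860⁻¹·83490 ≡ 21634·83490 ≡ 21084 (mod 93257).

21084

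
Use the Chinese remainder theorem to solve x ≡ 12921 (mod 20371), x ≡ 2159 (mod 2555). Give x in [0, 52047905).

3944524

Write x = 12921 + 20371·k. Then 20371·k ≡ 2159 − 12921 ≡ 2013 (mod 2555).
Need 20371⁻¹ mod 2555. Extended Euclid on (2555, 2486):
2555 = 1*2486 + 69
2486 = 36*69 + 2
69 = 34*2 + 1
2 = 2*1 + 0
Back-substitute:
1 = 69 − 34·2
1 = −34·2486 + 1225·69
1 = 1225·2555 − 1259·2486
20371⁻¹ ≡ 1296 (mod 2555), so k ≡ 1296·2013 ≡ 193 (mod 2555).
x = 12921 + 20371·193 = 3944524.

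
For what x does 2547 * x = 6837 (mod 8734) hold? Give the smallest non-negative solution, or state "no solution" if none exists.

First find gcd(2547, 8734):
8734 = 3×2547 + 1093
2547 = 2×1093 + 361
1093 = 3×361 + 10
361 = 36×10 + 1
10 = 10×1 + 0
gcd = 1, so a unique solution mod 8734 exists.
Back-substitute for the Bézout coefficients:
1 = 361 − 36·10
1 = −36·1093 + 109·361
1 = 109·2547 − 254·1093
1 = −254·8734 + 871·2547
So 2547·(871) ≡ 1 (mod 8734), giving 2547⁻¹ ≡ 871.
x ≡ 2547⁻¹·6837 ≡ 871·6837 ≡ 7173 (mod 8734).

7173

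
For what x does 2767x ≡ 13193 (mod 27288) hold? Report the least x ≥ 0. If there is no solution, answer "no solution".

19847

First find gcd(2767, 27288):
27288 = 9·2767 + 2385
2767 = 1·2385 + 382
2385 = 6·382 + 93
382 = 4·93 + 10
93 = 9·10 + 3
10 = 3·3 + 1
3 = 3·1 + 0
gcd = 1, so a unique solution mod 27288 exists.
Back-substitute for the Bézout coefficients:
1 = 10 − 3·3
1 = −3·93 + 28·10
1 = 28·382 − 115·93
1 = −115·2385 + 718·382
1 = 718·2767 − 833·2385
1 = −833·27288 + 8215·2767
So 2767·(8215) ≡ 1 (mod 27288), giving 2767⁻¹ ≡ 8215.
x ≡ 2767⁻¹·13193 ≡ 8215·13193 ≡ 19847 (mod 27288).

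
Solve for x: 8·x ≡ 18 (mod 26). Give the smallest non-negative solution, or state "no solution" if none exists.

First find gcd(8, 26):
26 = 3*8 + 2
8 = 4*2 + 0
gcd = 2 and 2 | 18, so solutions exist. Divide through by 2: 4x ≡ 9 (mod 13).
Now find 4⁻¹ mod 13:
13 = 3×4 + 1
4 = 4×1 + 0
Back-substitute:
1 = 13 − 3·4
So 4·(-3) ≡ 1 (mod 13), i.e. 4⁻¹ ≡ 10.
Then x ≡ 10·9 ≡ 12 (mod 13); the smallest non-negative solution is x = 12.

12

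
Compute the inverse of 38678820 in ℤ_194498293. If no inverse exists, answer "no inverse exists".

Run Euclid on (194498293, 38678820):
194498293 = 5·38678820 + 1104193
38678820 = 35·1104193 + 32065
1104193 = 34·32065 + 13983
32065 = 2·13983 + 4099
13983 = 3·4099 + 1686
4099 = 2·1686 + 727
1686 = 2·727 + 232
727 = 3·232 + 31
232 = 7·31 + 15
31 = 2·15 + 1
15 = 15·1 + 0
gcd = 1, so the inverse exists. Back-substitute:
1 = 31 − 2·15
1 = −2·232 + 15·31
1 = 15·727 − 47·232
1 = −47·1686 + 109·727
1 = 109·4099 − 265·1686
1 = −265·13983 + 904·4099
1 = 904·32065 − 2073·13983
1 = −2073·1104193 + 71386·32065
1 = 71386·38678820 − 2500583·1104193
1 = −2500583·194498293 + 12574301·38678820
So 38678820·12574301 ≡ 1 (mod 194498293).

12574301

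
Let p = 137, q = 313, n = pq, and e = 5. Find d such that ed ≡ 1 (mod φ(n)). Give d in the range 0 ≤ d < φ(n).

16973

φ(n) = (p−1)(q−1) = 136·312 = 42432.
Need d with 5·d ≡ 1 (mod 42432). Apply the extended Euclidean algorithm:
42432 = 8486×5 + 2
5 = 2×2 + 1
2 = 2×1 + 0
Back-substitute:
1 = 5 − 2·2
1 = −2·42432 + 16973·5
So 5·16973 ≡ 1 (mod 42432), hence d = 16973.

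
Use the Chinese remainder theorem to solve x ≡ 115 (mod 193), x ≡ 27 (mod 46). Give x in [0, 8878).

Write x = 115 + 193·k. Then 193·k ≡ 27 − 115 ≡ 4 (mod 46).
Need 193⁻¹ mod 46. Extended Euclid on (46, 9):
46 = 5·9 + 1
9 = 9·1 + 0
Back-substitute:
1 = 46 − 5·9
193⁻¹ ≡ 41 (mod 46), so k ≡ 41·4 ≡ 26 (mod 46).
x = 115 + 193·26 = 5133.

5133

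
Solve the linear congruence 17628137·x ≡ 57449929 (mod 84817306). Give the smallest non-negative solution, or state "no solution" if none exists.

69537803

First find gcd(17628137, 84817306):
84817306 = 4*17628137 + 14304758
17628137 = 1*14304758 + 3323379
14304758 = 4*3323379 + 1011242
3323379 = 3*1011242 + 289653
1011242 = 3*289653 + 142283
289653 = 2*142283 + 5087
142283 = 27*5087 + 4934
5087 = 1*4934 + 153
4934 = 32*153 + 38
153 = 4*38 + 1
38 = 38*1 + 0
gcd = 1, so a unique solution mod 84817306 exists.
Back-substitute for the Bézout coefficients:
1 = 153 − 4·38
1 = −4·4934 + 129·153
1 = 129·5087 − 133·4934
1 = −133·142283 + 3720·5087
1 = 3720·289653 − 7573·142283
1 = −7573·1011242 + 26439·289653
1 = 26439·3323379 − 86890·1011242
1 = −86890·14304758 + 373999·3323379
1 = 373999·17628137 − 460889·14304758
1 = −460889·84817306 + 2217555·17628137
So 17628137·(2217555) ≡ 1 (mod 84817306), giving 17628137⁻¹ ≡ 2217555.
x ≡ 17628137⁻¹·57449929 ≡ 2217555·57449929 ≡ 69537803 (mod 84817306).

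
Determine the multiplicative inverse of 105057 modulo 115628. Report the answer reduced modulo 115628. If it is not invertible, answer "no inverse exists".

51705

Run Euclid on (115628, 105057):
115628 = 1·105057 + 10571
105057 = 9·10571 + 9918
10571 = 1·9918 + 653
9918 = 15·653 + 123
653 = 5·123 + 38
123 = 3·38 + 9
38 = 4·9 + 2
9 = 4·2 + 1
2 = 2·1 + 0
Since gcd(105057, 115628) = 1, back-substitute to write 1 as a combination:
1 = 9 − 4·2
1 = −4·38 + 17·9
1 = 17·123 − 55·38
1 = −55·653 + 292·123
1 = 292·9918 − 4435·653
1 = −4435·10571 + 4727·9918
1 = 4727·105057 − 46978·10571
1 = −46978·115628 + 51705·105057
So 105057·51705 ≡ 1 (mod 115628).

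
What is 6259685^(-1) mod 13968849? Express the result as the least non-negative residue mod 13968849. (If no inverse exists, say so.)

663701

Apply the Euclidean algorithm to 13968849 and 6259685:
13968849 = 2×6259685 + 1449479
6259685 = 4×1449479 + 461769
1449479 = 3×461769 + 64172
461769 = 7×64172 + 12565
64172 = 5×12565 + 1347
12565 = 9×1347 + 442
1347 = 3×442 + 21
442 = 21×21 + 1
21 = 21×1 + 0
gcd = 1, so the inverse exists. Back-substitute:
1 = 442 − 21·21
1 = −21·1347 + 64·442
1 = 64·12565 − 597·1347
1 = −597·64172 + 3049·12565
1 = 3049·461769 − 21940·64172
1 = −21940·1449479 + 68869·461769
1 = 68869·6259685 − 297416·1449479
1 = −297416·13968849 + 663701·6259685
So 6259685·663701 ≡ 1 (mod 13968849).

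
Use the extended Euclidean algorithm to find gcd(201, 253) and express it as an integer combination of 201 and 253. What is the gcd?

Apply Euclid's algorithm to 253 and 201:
253 = 1*201 + 52
201 = 3*52 + 45
52 = 1*45 + 7
45 = 6*7 + 3
7 = 2*3 + 1
3 = 3*1 + 0
gcd(201, 253) = 1.
Back-substituting:
1 = 7 − 2·3
1 = −2·45 + 13·7
1 = 13·52 − 15·45
1 = −15·201 + 58·52
1 = 58·253 − 73·201
So 1 = (58)·253 + (-73)·201.

1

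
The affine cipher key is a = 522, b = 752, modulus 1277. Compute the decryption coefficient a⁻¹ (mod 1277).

707

Apply the Euclidean algorithm to 1277 and 522:
1277 = 2×522 + 233
522 = 2×233 + 56
233 = 4×56 + 9
56 = 6×9 + 2
9 = 4×2 + 1
2 = 2×1 + 0
The gcd is 1. Working backward:
1 = 9 − 4·2
1 = −4·56 + 25·9
1 = 25·233 − 104·56
1 = −104·522 + 233·233
1 = 233·1277 − 570·522
Hence 522⁻¹ ≡ -570 ≡ 707 (mod 1277).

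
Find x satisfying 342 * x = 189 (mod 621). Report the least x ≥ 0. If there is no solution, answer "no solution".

6

First find gcd(342, 621):
621 = 1·342 + 279
342 = 1·279 + 63
279 = 4·63 + 27
63 = 2·27 + 9
27 = 3·9 + 0
gcd = 9 and 9 | 189, so solutions exist. Divide through by 9: 38x ≡ 21 (mod 69).
Now find 38⁻¹ mod 69:
69 = 1×38 + 31
38 = 1×31 + 7
31 = 4×7 + 3
7 = 2×3 + 1
3 = 3×1 + 0
Back-substitute:
1 = 7 − 2·3
1 = −2·31 + 9·7
1 = 9·38 − 11·31
1 = −11·69 + 20·38
So 38⁻¹ ≡ 20 (mod 69).
Then x ≡ 20·21 ≡ 6 (mod 69); the smallest non-negative solution is x = 6.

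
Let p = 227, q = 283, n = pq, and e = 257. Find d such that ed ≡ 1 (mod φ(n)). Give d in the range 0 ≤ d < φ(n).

47861

φ(n) = (p−1)(q−1) = 226·282 = 63732.
Need d with 257·d ≡ 1 (mod 63732). Apply the extended Euclidean algorithm:
63732 = 247×257 + 253
257 = 1×253 + 4
253 = 63×4 + 1
4 = 4×1 + 0
Back-substitute:
1 = 253 − 63·4
1 = −63·257 + 64·253
1 = 64·63732 − 15871·257
So 257·(-15871) ≡ 1 (mod 63732), hence d ≡ -15871 ≡ 47861 (mod 63732).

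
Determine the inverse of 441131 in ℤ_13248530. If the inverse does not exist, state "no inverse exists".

Apply the Euclidean algorithm to 13248530 and 441131:
13248530 = 30*441131 + 14600
441131 = 30*14600 + 3131
14600 = 4*3131 + 2076
3131 = 1*2076 + 1055
2076 = 1*1055 + 1021
1055 = 1*1021 + 34
1021 = 30*34 + 1
34 = 34*1 + 0
The gcd is 1. Working backward:
1 = 1021 − 30·34
1 = −30·1055 + 31·1021
1 = 31·2076 − 61·1055
1 = −61·3131 + 92·2076
1 = 92·14600 − 429·3131
1 = −429·441131 + 12962·14600
1 = 12962·13248530 − 389289·441131
Hence 441131⁻¹ ≡ -389289 ≡ 12859241 (mod 13248530).

12859241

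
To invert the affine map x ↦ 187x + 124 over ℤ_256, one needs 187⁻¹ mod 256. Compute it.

115

Extended Euclidean algorithm:
256 = 1*187 + 69
187 = 2*69 + 49
69 = 1*49 + 20
49 = 2*20 + 9
20 = 2*9 + 2
9 = 4*2 + 1
2 = 2*1 + 0
The gcd is 1. Working backward:
1 = 9 − 4·2
1 = −4·20 + 9·9
1 = 9·49 − 22·20
1 = −22·69 + 31·49
1 = 31·187 − 84·69
1 = −84·256 + 115·187
So 187·115 ≡ 1 (mod 256).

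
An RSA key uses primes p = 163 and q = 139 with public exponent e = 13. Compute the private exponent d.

17197

φ(n) = (p−1)(q−1) = 162·138 = 22356.
Need d with 13·d ≡ 1 (mod 22356). Apply the extended Euclidean algorithm:
22356 = 1719*13 + 9
13 = 1*9 + 4
9 = 2*4 + 1
4 = 4*1 + 0
Back-substitute:
1 = 9 − 2·4
1 = −2·13 + 3·9
1 = 3·22356 − 5159·13
So 13·(-5159) ≡ 1 (mod 22356), hence d ≡ -5159 ≡ 17197 (mod 22356).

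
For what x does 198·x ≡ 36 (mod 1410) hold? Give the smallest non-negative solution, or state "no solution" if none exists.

First find gcd(198, 1410):
1410 = 7*198 + 24
198 = 8*24 + 6
24 = 4*6 + 0
gcd = 6 and 6 | 36, so solutions exist. Divide through by 6: 33x ≡ 6 (mod 235).
Now find 33⁻¹ mod 235:
235 = 7×33 + 4
33 = 8×4 + 1
4 = 4×1 + 0
Back-substitute:
1 = 33 − 8·4
1 = −8·235 + 57·33
So 33⁻¹ ≡ 57 (mod 235).
Then x ≡ 57·6 ≡ 107 (mod 235); the smallest non-negative solution is x = 107.

107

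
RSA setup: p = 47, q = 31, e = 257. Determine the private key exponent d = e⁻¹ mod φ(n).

1133

φ(n) = (p−1)(q−1) = 46·30 = 1380.
Need d with 257·d ≡ 1 (mod 1380). Apply the extended Euclidean algorithm:
1380 = 5*257 + 95
257 = 2*95 + 67
95 = 1*67 + 28
67 = 2*28 + 11
28 = 2*11 + 6
11 = 1*6 + 5
6 = 1*5 + 1
5 = 5*1 + 0
Back-substitute:
1 = 6 − 5
1 = −11 + 2·6
1 = 2·28 − 5·11
1 = −5·67 + 12·28
1 = 12·95 − 17·67
1 = −17·257 + 46·95
1 = 46·1380 − 247·257
So 257·(-247) ≡ 1 (mod 1380), hence d ≡ -247 ≡ 1133 (mod 1380).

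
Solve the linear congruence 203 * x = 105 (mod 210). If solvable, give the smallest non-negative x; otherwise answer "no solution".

First find gcd(203, 210):
210 = 1×203 + 7
203 = 29×7 + 0
gcd = 7 and 7 | 105, so solutions exist. Divide through by 7: 29x ≡ 15 (mod 30).
Now find 29⁻¹ mod 30:
30 = 1×29 + 1
29 = 29×1 + 0
Back-substitute:
1 = 30 − 29
So 29·(-1) ≡ 1 (mod 30), i.e. 29⁻¹ ≡ 29.
Then x ≡ 29·15 ≡ 15 (mod 30); the smallest non-negative solution is x = 15.

15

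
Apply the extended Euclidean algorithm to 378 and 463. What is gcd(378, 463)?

Apply Euclid's algorithm to 463 and 378:
463 = 1×378 + 85
378 = 4×85 + 38
85 = 2×38 + 9
38 = 4×9 + 2
9 = 4×2 + 1
2 = 2×1 + 0
gcd(378, 463) = 1.
Back-substituting:
1 = 9 − 4·2
1 = −4·38 + 17·9
1 = 17·85 − 38·38
1 = −38·378 + 169·85
1 = 169·463 − 207·378
So 1 = (169)·463 + (-207)·378.

1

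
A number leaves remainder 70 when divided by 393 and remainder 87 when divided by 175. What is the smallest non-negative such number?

37012

Write x = 70 + 393·k. Then 393·k ≡ 87 − 70 ≡ 17 (mod 175).
Need 393⁻¹ mod 175. Extended Euclid on (175, 43):
175 = 4·43 + 3
43 = 14·3 + 1
3 = 3·1 + 0
Back-substitute:
1 = 43 − 14·3
1 = −14·175 + 57·43
393⁻¹ ≡ 57 (mod 175), so k ≡ 57·17 ≡ 94 (mod 175).
x = 70 + 393·94 = 37012.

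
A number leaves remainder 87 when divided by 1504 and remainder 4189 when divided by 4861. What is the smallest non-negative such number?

2502743

Write x = 87 + 1504·k. Then 1504·k ≡ 4189 − 87 ≡ 4102 (mod 4861).
Need 1504⁻¹ mod 4861. Extended Euclid on (4861, 1504):
4861 = 3·1504 + 349
1504 = 4·349 + 108
349 = 3·108 + 25
108 = 4·25 + 8
25 = 3·8 + 1
8 = 8·1 + 0
Back-substitute:
1 = 25 − 3·8
1 = −3·108 + 13·25
1 = 13·349 − 42·108
1 = −42·1504 + 181·349
1 = 181·4861 − 585·1504
1504⁻¹ ≡ 4276 (mod 4861), so k ≡ 4276·4102 ≡ 1664 (mod 4861).
x = 87 + 1504·1664 = 2502743.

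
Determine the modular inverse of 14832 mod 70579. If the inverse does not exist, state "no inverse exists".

8475

gcd(70579, 14832) by repeated division:
70579 = 4·14832 + 11251
14832 = 1·11251 + 3581
11251 = 3·3581 + 508
3581 = 7·508 + 25
508 = 20·25 + 8
25 = 3·8 + 1
8 = 8·1 + 0
Since gcd(14832, 70579) = 1, back-substitute to write 1 as a combination:
1 = 25 − 3·8
1 = −3·508 + 61·25
1 = 61·3581 − 430·508
1 = −430·11251 + 1351·3581
1 = 1351·14832 − 1781·11251
1 = −1781·70579 + 8475·14832
So 14832·8475 ≡ 1 (mod 70579).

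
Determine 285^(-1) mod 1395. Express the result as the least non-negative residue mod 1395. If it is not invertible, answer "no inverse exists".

no inverse exists

Compute gcd(285, 1395):
1395 = 4×285 + 255
285 = 1×255 + 30
255 = 8×30 + 15
30 = 2×15 + 0
Since gcd = 15 > 1, 285 is not a unit mod 1395.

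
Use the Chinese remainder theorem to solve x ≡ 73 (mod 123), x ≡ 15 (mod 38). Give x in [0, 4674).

Write x = 73 + 123·k. Then 123·k ≡ 15 − 73 ≡ 18 (mod 38).
Need 123⁻¹ mod 38. Extended Euclid on (38, 9):
38 = 4*9 + 2
9 = 4*2 + 1
2 = 2*1 + 0
Back-substitute:
1 = 9 − 4·2
1 = −4·38 + 17·9
123⁻¹ ≡ 17 (mod 38), so k ≡ 17·18 ≡ 2 (mod 38).
x = 73 + 123·2 = 319.

319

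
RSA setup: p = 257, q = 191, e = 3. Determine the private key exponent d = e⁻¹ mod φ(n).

32427

φ(n) = (p−1)(q−1) = 256·190 = 48640.
Need d with 3·d ≡ 1 (mod 48640). Apply the extended Euclidean algorithm:
48640 = 16213·3 + 1
3 = 3·1 + 0
Back-substitute:
1 = 48640 − 16213·3
So 3·(-16213) ≡ 1 (mod 48640), hence d ≡ -16213 ≡ 32427 (mod 48640).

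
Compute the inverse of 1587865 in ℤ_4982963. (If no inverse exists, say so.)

3527403

Extended Euclidean algorithm:
4982963 = 3*1587865 + 219368
1587865 = 7*219368 + 52289
219368 = 4*52289 + 10212
52289 = 5*10212 + 1229
10212 = 8*1229 + 380
1229 = 3*380 + 89
380 = 4*89 + 24
89 = 3*24 + 17
24 = 1*17 + 7
17 = 2*7 + 3
7 = 2*3 + 1
3 = 3*1 + 0
Since gcd(1587865, 4982963) = 1, back-substitute to write 1 as a combination:
1 = 7 − 2·3
1 = −2·17 + 5·7
1 = 5·24 − 7·17
1 = −7·89 + 26·24
1 = 26·380 − 111·89
1 = −111·1229 + 359·380
1 = 359·10212 − 2983·1229
1 = −2983·52289 + 15274·10212
1 = 15274·219368 − 64079·52289
1 = −64079·1587865 + 463827·219368
1 = 463827·4982963 − 1455560·1587865
Thus 1587865·(-1455560) ≡ 1 (mod 4982963); reducing, -1455560 mod 4982963 = 3527403.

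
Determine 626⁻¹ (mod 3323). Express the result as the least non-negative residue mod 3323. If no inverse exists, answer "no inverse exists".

1980

Apply the Euclidean algorithm to 3323 and 626:
3323 = 5·626 + 193
626 = 3·193 + 47
193 = 4·47 + 5
47 = 9·5 + 2
5 = 2·2 + 1
2 = 2·1 + 0
Since gcd(626, 3323) = 1, back-substitute to write 1 as a combination:
1 = 5 − 2·2
1 = −2·47 + 19·5
1 = 19·193 − 78·47
1 = −78·626 + 253·193
1 = 253·3323 − 1343·626
Thus 626·(-1343) ≡ 1 (mod 3323); reducing, -1343 mod 3323 = 1980.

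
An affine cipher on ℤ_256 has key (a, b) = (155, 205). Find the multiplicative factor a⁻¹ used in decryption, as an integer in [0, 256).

Run Euclid on (256, 155):
256 = 1*155 + 101
155 = 1*101 + 54
101 = 1*54 + 47
54 = 1*47 + 7
47 = 6*7 + 5
7 = 1*5 + 2
5 = 2*2 + 1
2 = 2*1 + 0
The gcd is 1. Working backward:
1 = 5 − 2·2
1 = −2·7 + 3·5
1 = 3·47 − 20·7
1 = −20·54 + 23·47
1 = 23·101 − 43·54
1 = −43·155 + 66·101
1 = 66·256 − 109·155
So 155·(-109) ≡ 1 (mod 256), and -109 ≡ 147 (mod 256).

147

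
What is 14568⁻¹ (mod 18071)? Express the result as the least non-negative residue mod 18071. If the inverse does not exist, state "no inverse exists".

Run Euclid on (18071, 14568):
18071 = 1·14568 + 3503
14568 = 4·3503 + 556
3503 = 6·556 + 167
556 = 3·167 + 55
167 = 3·55 + 2
55 = 27·2 + 1
2 = 2·1 + 0
Since gcd(14568, 18071) = 1, back-substitute to write 1 as a combination:
1 = 55 − 27·2
1 = −27·167 + 82·55
1 = 82·556 − 273·167
1 = −273·3503 + 1720·556
1 = 1720·14568 − 7153·3503
1 = −7153·18071 + 8873·14568
So 14568·8873 ≡ 1 (mod 18071).

8873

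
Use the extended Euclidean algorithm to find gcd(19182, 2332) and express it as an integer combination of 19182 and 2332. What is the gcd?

2

Repeated division:
19182 = 8*2332 + 526
2332 = 4*526 + 228
526 = 2*228 + 70
228 = 3*70 + 18
70 = 3*18 + 16
18 = 1*16 + 2
16 = 8*2 + 0
gcd(19182, 2332) = 2.
Back-substituting:
2 = 18 − 16
2 = −70 + 4·18
2 = 4·228 − 13·70
2 = −13·526 + 30·228
2 = 30·2332 − 133·526
2 = −133·19182 + 1094·2332
So 2 = (-133)·19182 + (1094)·2332.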